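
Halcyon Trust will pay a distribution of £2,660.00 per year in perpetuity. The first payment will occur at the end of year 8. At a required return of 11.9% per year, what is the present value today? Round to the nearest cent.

Value at end of year 7: C / r = £2,660.00 / 0.119 = £22,352.9412
Discount to today: PV = £22,352.9412 / (1 + 0.119)^7 = £22,352.9412 / 2.196902 = £10,174.76

£10174.76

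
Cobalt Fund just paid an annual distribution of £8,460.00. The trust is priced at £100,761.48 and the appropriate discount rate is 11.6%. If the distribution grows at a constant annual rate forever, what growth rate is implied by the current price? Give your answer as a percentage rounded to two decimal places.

2.96%

P = D₀(1+g)/(r−g) ⇒ P(r−g) = D₀(1+g) ⇒ g(P+D₀) = P·r − D₀
g = (P·r − D₀)/(P + D₀) = (£100,761.48×0.116 − £8,460.00) / (£100,761.48 + £8,460.00) = 0.029558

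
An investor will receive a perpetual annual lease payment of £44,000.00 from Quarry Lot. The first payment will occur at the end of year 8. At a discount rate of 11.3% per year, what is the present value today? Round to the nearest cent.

Value at end of year 7: C / r = £44,000.00 / 0.113 = £389,380.5310
Discount to today: PV = £389,380.5310 / (1 + 0.113)^7 = £389,380.5310 / 2.115759 = £184,038.24

£184038.24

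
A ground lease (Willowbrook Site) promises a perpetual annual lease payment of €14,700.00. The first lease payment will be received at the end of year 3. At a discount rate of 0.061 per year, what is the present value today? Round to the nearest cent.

€214070.45

Value at end of year 2: C / r = €14,700.00 / 0.061 = €240,983.6066
Discount to today: PV = €240,983.6066 / (1 + 0.061)^2 = €240,983.6066 / 1.125721 = €214,070.45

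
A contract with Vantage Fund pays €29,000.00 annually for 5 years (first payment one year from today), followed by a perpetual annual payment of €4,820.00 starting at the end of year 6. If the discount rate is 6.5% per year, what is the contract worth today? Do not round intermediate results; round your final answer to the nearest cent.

PV of 5-year annuity: €29,000.00 × [1 − (1+0.065)^−5] / 0.065 = 120514.70371
Perpetuity value at year 5: €4,820.00 / 0.065 = 74153.84615
PV of perpetuity: 74153.84615 / (1+0.065)^5 = 54123.47126
Total PV = 120514.70371 + 54123.47126 = 174638.17497

€174638.17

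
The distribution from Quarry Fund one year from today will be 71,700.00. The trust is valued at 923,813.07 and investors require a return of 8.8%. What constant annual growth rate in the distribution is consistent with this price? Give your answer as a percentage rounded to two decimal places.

P = D₁/(r−g) ⇒ g = r − D₁/P = 0.088 − 71,700.00/923,813.07 = 0.010387

1.04%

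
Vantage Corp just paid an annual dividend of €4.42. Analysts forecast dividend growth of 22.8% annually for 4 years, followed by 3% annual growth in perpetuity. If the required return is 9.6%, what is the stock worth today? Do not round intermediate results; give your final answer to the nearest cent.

D_1 = 5.42776
D_2 = 6.66529
D_3 = 8.18498
D_4 = 10.05115
Terminal value at year 4: TV = D_4×(1+g_2)/(r−g_2) = 10.35268/0.066 = 156.85885
P_0 = D_1/(1+r)^1 + D_2/(1+r)^2 + D_3/(1+r)^3 + D_4/(1+r)^4 + TV/(1+r)^4
    = 4.95234 + 5.54878 + 6.21707 + 6.96584 + 108.70933 = 132.39336

€132.39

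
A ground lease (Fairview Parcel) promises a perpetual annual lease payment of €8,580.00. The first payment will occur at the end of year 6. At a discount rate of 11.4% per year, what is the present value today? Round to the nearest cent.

Value at end of year 5: C / r = €8,580.00 / 0.114 = €75,263.1579
Discount to today: PV = €75,263.1579 / (1 + 0.114)^5 = €75,263.1579 / 1.715639 = €43,868.87

€43868.87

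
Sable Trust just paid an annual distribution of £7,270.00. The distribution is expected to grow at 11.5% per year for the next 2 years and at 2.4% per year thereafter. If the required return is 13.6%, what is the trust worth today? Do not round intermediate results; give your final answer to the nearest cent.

D_1 = 8106.05000
D_2 = 9038.24575
Terminal value at year 2: TV = D_2×(1+g_2)/(r−g_2) = 9255.16365/0.112 = 82635.38971
P_0 = D_1/(1+r)^1 + D_2/(1+r)^2 + TV/(1+r)^2
    = 7135.60739 + 7003.69916 + 64033.82088 = 78173.12744

£78173.13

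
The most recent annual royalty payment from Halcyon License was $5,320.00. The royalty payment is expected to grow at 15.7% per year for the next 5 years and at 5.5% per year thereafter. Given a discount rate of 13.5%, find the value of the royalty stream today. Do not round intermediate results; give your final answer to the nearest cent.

D_1 = 6155.24000
D_2 = 7121.61268
D_3 = 8239.70587
D_4 = 9533.33969
D_5 = 11030.07402
Terminal value at year 5: TV = D_5×(1+g_2)/(r−g_2) = 11636.72810/0.08 = 145459.10119
P_0 = D_1/(1+r)^1 + D_2/(1+r)^2 + D_3/(1+r)^3 + D_4/(1+r)^4 + D_5/(1+r)^5 + TV/(1+r)^5
    = 5423.11894 + 5528.23667 + 5635.39191 + 5744.62418 + 5855.97372 + 77225.65349 = 105412.99892

$105413.00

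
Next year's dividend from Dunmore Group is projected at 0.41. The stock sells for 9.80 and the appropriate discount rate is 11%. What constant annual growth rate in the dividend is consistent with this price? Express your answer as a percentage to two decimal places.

P = D₁/(r−g) ⇒ g = r − D₁/P = 0.11 − 0.41/9.80 = 0.068163

6.82%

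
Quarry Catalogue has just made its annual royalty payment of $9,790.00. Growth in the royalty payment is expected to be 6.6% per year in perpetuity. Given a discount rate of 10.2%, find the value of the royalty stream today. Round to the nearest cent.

D₁ = D₀ × (1 + g) = $9,790.00 × 1.066 = $10,436.1400
Growing perpetuity: P = D₁ / (r − g) = $10,436.1400 / (0.102 − 0.066) = $289,892.78

$289892.78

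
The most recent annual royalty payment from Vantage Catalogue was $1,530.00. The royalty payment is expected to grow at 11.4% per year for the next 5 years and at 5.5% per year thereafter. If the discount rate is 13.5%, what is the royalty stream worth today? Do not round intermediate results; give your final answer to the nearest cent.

$25613.80

D_1 = 1704.42000
D_2 = 1898.72388
D_3 = 2115.17840
D_4 = 2356.30874
D_5 = 2624.92794
Terminal value at year 5: TV = D_5×(1+g_2)/(r−g_2) = 2769.29897/0.08 = 34616.23716
P_0 = D_1/(1+r)^1 + D_2/(1+r)^2 + D_3/(1+r)^3 + D_4/(1+r)^4 + D_5/(1+r)^5 + TV/(1+r)^5
    = 1501.69163 + 1473.90703 + 1446.63650 + 1419.87054 + 1393.59981 + 18378.09745 = 25613.80295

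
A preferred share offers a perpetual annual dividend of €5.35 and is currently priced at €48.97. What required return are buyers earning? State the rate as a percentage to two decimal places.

10.93%

P = C/r ⇒ r = C/P = €5.35/€48.97 = 0.109251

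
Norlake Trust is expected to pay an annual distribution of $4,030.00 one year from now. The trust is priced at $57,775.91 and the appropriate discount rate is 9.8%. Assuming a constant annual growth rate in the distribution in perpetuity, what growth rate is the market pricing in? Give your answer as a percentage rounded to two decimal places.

P = D₁/(r−g) ⇒ g = r − D₁/P = 0.098 − $4,030.00/$57,775.91 = 0.028248

2.82%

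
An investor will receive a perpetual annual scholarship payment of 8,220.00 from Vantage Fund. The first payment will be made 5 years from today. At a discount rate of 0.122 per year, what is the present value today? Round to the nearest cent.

Value at end of year 4: C / r = 8,220.00 / 0.122 = 67,377.0492
Discount to today: PV = 67,377.0492 / (1 + 0.122)^4 = 67,377.0492 / 1.584789 = 42,514.84

42514.84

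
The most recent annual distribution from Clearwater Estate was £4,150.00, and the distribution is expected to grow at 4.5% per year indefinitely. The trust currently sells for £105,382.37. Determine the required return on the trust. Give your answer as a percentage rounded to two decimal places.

D₁ = £4,150.00 × 1.045 = £4,336.7500
P = D₁/(r − g) ⇒ r = D₁/P + g = £4,336.7500/£105,382.37 + 0.045 = 0.041153 + 0.045 = 0.086153

8.62%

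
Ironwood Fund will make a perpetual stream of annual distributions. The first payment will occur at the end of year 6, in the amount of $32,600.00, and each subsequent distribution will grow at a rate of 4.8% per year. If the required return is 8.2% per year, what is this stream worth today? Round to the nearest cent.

Value at end of year 5: C₁ / (r − g) = $32,600.00 / (0.082 − 0.048) = $958,823.5294
Discount to today: PV = $958,823.5294 / (1 + 0.082)^5 = $958,823.5294 / 1.482983 = $646,550.39

$646550.39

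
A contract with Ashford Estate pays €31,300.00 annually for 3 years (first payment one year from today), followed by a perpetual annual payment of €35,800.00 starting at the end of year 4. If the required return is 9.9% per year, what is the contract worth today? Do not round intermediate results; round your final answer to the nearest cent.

PV of 3-year annuity: €31,300.00 × [1 − (1+0.099)^−3] / 0.099 = 77975.70689
Perpetuity value at year 3: €35,800.00 / 0.099 = 361616.16162
PV of perpetuity: 361616.16162 / (1+0.099)^3 = 272429.88983
Total PV = 77975.70689 + 272429.88983 = 350405.59673

€350405.60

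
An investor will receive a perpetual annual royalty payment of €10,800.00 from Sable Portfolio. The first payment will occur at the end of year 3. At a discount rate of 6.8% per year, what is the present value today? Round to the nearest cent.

€139242.67

Value at end of year 2: C / r = €10,800.00 / 0.068 = €158,823.5294
Discount to today: PV = €158,823.5294 / (1 + 0.068)^2 = €158,823.5294 / 1.140624 = €139,242.67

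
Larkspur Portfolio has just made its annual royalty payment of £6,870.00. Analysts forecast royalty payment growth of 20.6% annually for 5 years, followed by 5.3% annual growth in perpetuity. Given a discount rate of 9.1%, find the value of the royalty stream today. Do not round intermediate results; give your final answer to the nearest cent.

£361070.65

D_1 = 8285.22000
D_2 = 9991.97532
D_3 = 12050.32224
D_4 = 14532.68862
D_5 = 17526.42247
Terminal value at year 5: TV = D_5×(1+g_2)/(r−g_2) = 18455.32286/0.038 = 485666.39112
P_0 = D_1/(1+r)^1 + D_2/(1+r)^2 + D_3/(1+r)^3 + D_4/(1+r)^4 + D_5/(1+r)^5 + TV/(1+r)^5
    = 7594.15215 + 8394.63565 + 9279.49642 + 10257.62849 + 11338.86339 + 314205.87248 = 361070.64860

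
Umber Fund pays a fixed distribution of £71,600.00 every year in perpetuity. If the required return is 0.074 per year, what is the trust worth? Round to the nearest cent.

Level perpetuity: PV = C / r = £71,600.00 / 0.074 = £967,567.57

£967567.57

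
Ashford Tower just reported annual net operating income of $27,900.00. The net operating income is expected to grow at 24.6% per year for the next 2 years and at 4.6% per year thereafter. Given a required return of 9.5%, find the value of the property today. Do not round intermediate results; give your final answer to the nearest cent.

$839038.36

D_1 = 34763.40000
D_2 = 43315.19640
Terminal value at year 2: TV = D_2×(1+g_2)/(r−g_2) = 45307.69543/0.049 = 924646.84560
P_0 = D_1/(1+r)^1 + D_2/(1+r)^2 + TV/(1+r)^2
    = 31747.39726 + 36125.34885 + 771165.61006 = 839038.35616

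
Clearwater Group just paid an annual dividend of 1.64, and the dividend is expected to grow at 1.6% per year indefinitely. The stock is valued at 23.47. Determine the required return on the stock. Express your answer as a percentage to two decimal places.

8.70%

D₁ = 1.64 × 1.016 = 1.6662
P = D₁/(r − g) ⇒ r = D₁/P + g = 1.6662/23.47 + 0.016 = 0.070994 + 0.016 = 0.086994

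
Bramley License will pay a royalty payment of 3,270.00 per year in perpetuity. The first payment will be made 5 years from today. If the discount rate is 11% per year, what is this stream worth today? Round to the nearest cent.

Value at end of year 4: C / r = 3,270.00 / 0.11 = 29,727.2727
Discount to today: PV = 29,727.2727 / (1 + 0.11)^4 = 29,727.2727 / 1.518070 = 19,582.28

19582.28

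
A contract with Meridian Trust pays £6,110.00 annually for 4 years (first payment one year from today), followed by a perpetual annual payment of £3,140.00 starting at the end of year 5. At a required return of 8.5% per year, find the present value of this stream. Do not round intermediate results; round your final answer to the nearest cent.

£46669.70

PV of 4-year annuity: £6,110.00 × [1 − (1+0.085)^−4] / 0.085 = 20013.89557
Perpetuity value at year 4: £3,140.00 / 0.085 = 36941.17647
PV of perpetuity: 36941.17647 / (1+0.085)^4 = 26655.80297
Total PV = 20013.89557 + 26655.80297 = 46669.69854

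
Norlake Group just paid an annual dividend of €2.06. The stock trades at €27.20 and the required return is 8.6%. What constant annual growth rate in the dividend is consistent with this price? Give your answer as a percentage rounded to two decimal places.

P = D₀(1+g)/(r−g) ⇒ P(r−g) = D₀(1+g) ⇒ g(P+D₀) = P·r − D₀
g = (P·r − D₀)/(P + D₀) = (€27.20×0.086 − €2.06) / (€27.20 + €2.06) = 0.009542

0.95%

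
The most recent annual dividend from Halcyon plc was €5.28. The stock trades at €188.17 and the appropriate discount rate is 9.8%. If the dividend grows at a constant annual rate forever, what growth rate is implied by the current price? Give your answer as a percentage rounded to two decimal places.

P = D₀(1+g)/(r−g) ⇒ P(r−g) = D₀(1+g) ⇒ g(P+D₀) = P·r − D₀
g = (P·r − D₀)/(P + D₀) = (€188.17×0.098 − €5.28) / (€188.17 + €5.28) = 0.068031

6.80%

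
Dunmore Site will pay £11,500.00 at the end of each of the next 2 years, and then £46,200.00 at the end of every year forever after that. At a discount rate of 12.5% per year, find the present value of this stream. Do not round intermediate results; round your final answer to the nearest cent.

£311338.27

PV of 2-year annuity: £11,500.00 × [1 − (1+0.125)^−2] / 0.125 = 19308.64198
Perpetuity value at year 2: £46,200.00 / 0.125 = 369600.00000
PV of perpetuity: 369600.00000 / (1+0.125)^2 = 292029.62963
Total PV = 19308.64198 + 292029.62963 = 311338.27160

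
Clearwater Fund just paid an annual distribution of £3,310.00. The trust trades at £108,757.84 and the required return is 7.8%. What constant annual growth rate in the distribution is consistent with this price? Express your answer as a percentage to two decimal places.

4.62%

P = D₀(1+g)/(r−g) ⇒ P(r−g) = D₀(1+g) ⇒ g(P+D₀) = P·r − D₀
g = (P·r − D₀)/(P + D₀) = (£108,757.84×0.078 − £3,310.00) / (£108,757.84 + £3,310.00) = 0.046161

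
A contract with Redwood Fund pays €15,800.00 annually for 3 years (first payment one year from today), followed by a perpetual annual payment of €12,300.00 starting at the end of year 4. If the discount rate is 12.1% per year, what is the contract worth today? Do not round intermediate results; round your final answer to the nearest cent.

€110044.88

PV of 3-year annuity: €15,800.00 × [1 − (1+0.121)^−3] / 0.121 = 37883.81760
Perpetuity value at year 3: €12,300.00 / 0.121 = 101652.89256
PV of perpetuity: 101652.89256 / (1+0.121)^3 = 72161.05988
Total PV = 37883.81760 + 72161.05988 = 110044.87747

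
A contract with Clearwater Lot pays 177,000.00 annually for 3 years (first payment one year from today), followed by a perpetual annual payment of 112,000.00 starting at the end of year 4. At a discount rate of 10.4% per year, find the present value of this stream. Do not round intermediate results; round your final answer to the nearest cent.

PV of 3-year annuity: 177,000.00 × [1 − (1+0.104)^−3] / 0.104 = 437091.47809
Perpetuity value at year 3: 112,000.00 / 0.104 = 1076923.07692
PV of perpetuity: 1076923.07692 / (1+0.104)^3 = 800345.41847
Total PV = 437091.47809 + 800345.41847 = 1237436.89656

1237436.90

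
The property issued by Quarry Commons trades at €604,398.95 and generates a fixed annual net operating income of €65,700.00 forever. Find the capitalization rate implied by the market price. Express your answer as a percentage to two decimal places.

P = C/r ⇒ r = C/P = €65,700.00/€604,398.95 = 0.108703

10.87%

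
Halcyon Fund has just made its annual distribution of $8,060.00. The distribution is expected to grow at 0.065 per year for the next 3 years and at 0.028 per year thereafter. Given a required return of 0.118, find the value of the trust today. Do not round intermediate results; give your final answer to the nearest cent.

$101539.98

D_1 = 8583.90000
D_2 = 9141.85350
D_3 = 9736.07398
Terminal value at year 3: TV = D_3×(1+g_2)/(r−g_2) = 10008.68405/0.09 = 111207.60054
P_0 = D_1/(1+r)^1 + D_2/(1+r)^2 + D_3/(1+r)^3 + TV/(1+r)^3
    = 7677.90698 + 7313.92749 + 6967.20284 + 79580.93909 = 101539.97639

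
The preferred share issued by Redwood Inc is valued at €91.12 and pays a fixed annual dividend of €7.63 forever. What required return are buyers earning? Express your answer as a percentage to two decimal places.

8.37%

P = C/r ⇒ r = C/P = €7.63/€91.12 = 0.083736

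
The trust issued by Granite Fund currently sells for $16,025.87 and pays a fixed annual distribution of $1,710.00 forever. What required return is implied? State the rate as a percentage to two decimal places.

P = C/r ⇒ r = C/P = $1,710.00/$16,025.87 = 0.106702

10.67%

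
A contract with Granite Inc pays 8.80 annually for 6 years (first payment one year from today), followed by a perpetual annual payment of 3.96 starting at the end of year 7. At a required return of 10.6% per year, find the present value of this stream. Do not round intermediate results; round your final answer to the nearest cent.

PV of 6-year annuity: 8.80 × [1 − (1+0.106)^−6] / 0.106 = 37.66169
Perpetuity value at year 6: 3.96 / 0.106 = 37.35849
PV of perpetuity: 37.35849 / (1+0.106)^6 = 20.41073
Total PV = 37.66169 + 20.41073 = 58.07242

58.07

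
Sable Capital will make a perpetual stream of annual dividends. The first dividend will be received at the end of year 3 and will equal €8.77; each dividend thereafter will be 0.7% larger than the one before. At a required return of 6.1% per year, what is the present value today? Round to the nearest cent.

Value at end of year 2: C₁ / (r − g) = €8.77 / (0.061 − 0.007) = €162.4074
Discount to today: PV = €162.4074 / (1 + 0.061)^2 = €162.4074 / 1.125721 = €144.27

€144.27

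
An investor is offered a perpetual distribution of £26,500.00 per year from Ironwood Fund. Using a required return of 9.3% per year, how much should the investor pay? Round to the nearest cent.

Level perpetuity: PV = C / r = £26,500.00 / 0.093 = £284,946.24

£284946.24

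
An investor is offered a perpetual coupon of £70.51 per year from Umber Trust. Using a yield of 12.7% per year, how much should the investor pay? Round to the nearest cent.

£555.20

Level perpetuity: PV = C / r = £70.51 / 0.127 = £555.20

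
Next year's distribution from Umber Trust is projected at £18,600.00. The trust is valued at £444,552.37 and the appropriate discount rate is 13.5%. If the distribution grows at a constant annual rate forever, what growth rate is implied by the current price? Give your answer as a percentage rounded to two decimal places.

P = D₁/(r−g) ⇒ g = r − D₁/P = 0.135 − £18,600.00/£444,552.37 = 0.093160

9.32%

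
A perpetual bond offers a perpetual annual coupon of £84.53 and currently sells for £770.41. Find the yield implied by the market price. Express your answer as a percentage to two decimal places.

P = C/r ⇒ r = C/P = £84.53/£770.41 = 0.109721

10.97%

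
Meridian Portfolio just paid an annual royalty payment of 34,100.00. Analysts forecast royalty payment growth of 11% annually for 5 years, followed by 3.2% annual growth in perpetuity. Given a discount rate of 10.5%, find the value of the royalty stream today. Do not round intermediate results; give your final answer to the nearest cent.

665905.46

D_1 = 37851.00000
D_2 = 42014.61000
D_3 = 46636.21710
D_4 = 51766.20098
D_5 = 57460.48309
Terminal value at year 5: TV = D_5×(1+g_2)/(r−g_2) = 59299.21855/0.073 = 812318.06230
P_0 = D_1/(1+r)^1 + D_2/(1+r)^2 + D_3/(1+r)^3 + D_4/(1+r)^4 + D_5/(1+r)^5 + TV/(1+r)^5
    = 34254.29864 + 34409.29547 + 34564.99364 + 34721.39632 + 34878.50672 + 493076.97165 = 665905.46244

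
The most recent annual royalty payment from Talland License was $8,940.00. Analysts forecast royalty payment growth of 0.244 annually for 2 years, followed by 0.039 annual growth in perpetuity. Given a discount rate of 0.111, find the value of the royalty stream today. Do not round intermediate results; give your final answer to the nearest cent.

$182964.67

D_1 = 11121.36000
D_2 = 13834.97184
Terminal value at year 2: TV = D_2×(1+g_2)/(r−g_2) = 14374.53574/0.072 = 199646.32975
P_0 = D_1/(1+r)^1 + D_2/(1+r)^2 + TV/(1+r)^2
    = 10010.22502 + 11208.56879 + 161745.87465 = 182964.66847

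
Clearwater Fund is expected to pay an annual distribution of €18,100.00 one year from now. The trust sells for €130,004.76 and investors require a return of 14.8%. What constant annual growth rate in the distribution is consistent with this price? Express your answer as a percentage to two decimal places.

0.88%

P = D₁/(r−g) ⇒ g = r − D₁/P = 0.148 − €18,100.00/€130,004.76 = 0.008774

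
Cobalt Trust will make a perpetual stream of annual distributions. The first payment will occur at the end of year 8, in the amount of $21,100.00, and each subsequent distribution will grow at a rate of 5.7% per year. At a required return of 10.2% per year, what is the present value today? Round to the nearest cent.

Value at end of year 7: C₁ / (r − g) = $21,100.00 / (0.102 − 0.057) = $468,888.8889
Discount to today: PV = $468,888.8889 / (1 + 0.102)^7 = $468,888.8889 / 1.973655 = $237,573.93

$237573.93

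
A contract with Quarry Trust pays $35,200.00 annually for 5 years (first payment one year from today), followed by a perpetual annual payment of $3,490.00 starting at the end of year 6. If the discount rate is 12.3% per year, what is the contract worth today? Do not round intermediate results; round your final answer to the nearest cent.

PV of 5-year annuity: $35,200.00 × [1 − (1+0.123)^−5] / 0.123 = 125950.72935
Perpetuity value at year 5: $3,490.00 / 0.123 = 28373.98374
PV of perpetuity: 28373.98374 / (1+0.123)^5 = 15886.25518
Total PV = 125950.72935 + 15886.25518 = 141836.98453

$141836.98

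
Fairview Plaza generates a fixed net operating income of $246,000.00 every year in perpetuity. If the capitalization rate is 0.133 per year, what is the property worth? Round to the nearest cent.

$1849624.06

Level perpetuity: PV = C / r = $246,000.00 / 0.133 = $1,849,624.06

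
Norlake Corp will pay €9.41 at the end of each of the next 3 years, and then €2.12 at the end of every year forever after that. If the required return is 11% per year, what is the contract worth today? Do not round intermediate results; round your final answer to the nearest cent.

PV of 3-year annuity: €9.41 × [1 − (1+0.11)^−3] / 0.11 = 22.99536
Perpetuity value at year 3: €2.12 / 0.11 = 19.27273
PV of perpetuity: 19.27273 / (1+0.11)^3 = 14.09205
Total PV = 22.99536 + 14.09205 = 37.08741

€37.09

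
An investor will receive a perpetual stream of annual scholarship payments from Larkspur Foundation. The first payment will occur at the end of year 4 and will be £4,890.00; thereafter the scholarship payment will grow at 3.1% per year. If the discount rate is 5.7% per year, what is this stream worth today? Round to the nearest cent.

Value at end of year 3: C₁ / (r − g) = £4,890.00 / (0.057 − 0.031) = £188,076.9231
Discount to today: PV = £188,076.9231 / (1 + 0.057)^3 = £188,076.9231 / 1.180932 = £159,261.41

£159261.41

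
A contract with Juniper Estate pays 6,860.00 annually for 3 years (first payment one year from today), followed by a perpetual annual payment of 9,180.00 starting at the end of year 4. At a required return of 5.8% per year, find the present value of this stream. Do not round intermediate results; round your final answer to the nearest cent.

PV of 3-year annuity: 6,860.00 × [1 − (1+0.058)^−3] / 0.058 = 18404.92632
Perpetuity value at year 3: 9,180.00 / 0.058 = 158275.86207
PV of perpetuity: 158275.86207 / (1+0.058)^3 = 133646.52918
Total PV = 18404.92632 + 133646.52918 = 152051.45550

152051.46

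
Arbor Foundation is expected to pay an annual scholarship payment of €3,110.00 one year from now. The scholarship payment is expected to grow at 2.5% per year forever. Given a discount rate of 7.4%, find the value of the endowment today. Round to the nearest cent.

Growing perpetuity: P = D₁ / (r − g) = €3,110.0000 / (0.074 − 0.025) = €63,469.39

€63469.39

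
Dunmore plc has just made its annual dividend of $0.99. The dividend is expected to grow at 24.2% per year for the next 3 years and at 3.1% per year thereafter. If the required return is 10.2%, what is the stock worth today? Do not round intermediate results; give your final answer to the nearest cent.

$24.37

D_1 = 1.22958
D_2 = 1.52714
D_3 = 1.89671
Terminal value at year 3: TV = D_3×(1+g_2)/(r−g_2) = 1.95550/0.071 = 27.54231
P_0 = D_1/(1+r)^1 + D_2/(1+r)^2 + D_3/(1+r)^3 + TV/(1+r)^3
    = 1.11577 + 1.25752 + 1.41728 + 20.58048 = 24.37105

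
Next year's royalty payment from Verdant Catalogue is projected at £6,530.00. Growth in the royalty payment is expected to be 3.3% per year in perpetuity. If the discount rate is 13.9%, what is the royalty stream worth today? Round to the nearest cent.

Growing perpetuity: P = D₁ / (r − g) = £6,530.0000 / (0.139 − 0.033) = £61,603.77

£61603.77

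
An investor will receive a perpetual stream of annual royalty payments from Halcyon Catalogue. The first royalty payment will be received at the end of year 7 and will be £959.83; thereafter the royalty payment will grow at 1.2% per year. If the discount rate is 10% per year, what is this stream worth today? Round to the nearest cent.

Value at end of year 6: C₁ / (r − g) = £959.83 / (0.1 − 0.012) = £10,907.1591
Discount to today: PV = £10,907.1591 / (1 + 0.1)^6 = £10,907.1591 / 1.771561 = £6,156.81

£6156.81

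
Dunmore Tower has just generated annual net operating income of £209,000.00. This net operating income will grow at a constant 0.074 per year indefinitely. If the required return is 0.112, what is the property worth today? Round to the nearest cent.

£5907000.00

D₁ = D₀ × (1 + g) = £209,000.00 × 1.074 = £224,466.0000
Growing perpetuity: P = D₁ / (r − g) = £224,466.0000 / (0.112 − 0.074) = £5,907,000.00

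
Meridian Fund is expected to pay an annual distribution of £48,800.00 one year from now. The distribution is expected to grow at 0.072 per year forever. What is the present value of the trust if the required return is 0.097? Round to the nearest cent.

£1952000.00

Growing perpetuity: P = D₁ / (r − g) = £48,800.0000 / (0.097 − 0.072) = £1,952,000.00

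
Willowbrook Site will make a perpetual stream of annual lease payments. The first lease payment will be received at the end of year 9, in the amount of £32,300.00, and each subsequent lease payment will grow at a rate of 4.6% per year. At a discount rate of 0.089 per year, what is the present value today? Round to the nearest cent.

£379761.58

Value at end of year 8: C₁ / (r − g) = £32,300.00 / (0.089 − 0.046) = £751,162.7907
Discount to today: PV = £751,162.7907 / (1 + 0.089)^8 = £751,162.7907 / 1.977985 = £379,761.58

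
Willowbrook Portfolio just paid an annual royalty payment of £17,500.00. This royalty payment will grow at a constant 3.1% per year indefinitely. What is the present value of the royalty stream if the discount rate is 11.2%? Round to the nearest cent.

£222746.91

D₁ = D₀ × (1 + g) = £17,500.00 × 1.031 = £18,042.5000
Growing perpetuity: P = D₁ / (r − g) = £18,042.5000 / (0.112 − 0.031) = £222,746.91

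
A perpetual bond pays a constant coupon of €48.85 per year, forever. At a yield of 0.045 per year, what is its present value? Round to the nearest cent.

Level perpetuity: PV = C / r = €48.85 / 0.045 = €1,085.56

€1085.56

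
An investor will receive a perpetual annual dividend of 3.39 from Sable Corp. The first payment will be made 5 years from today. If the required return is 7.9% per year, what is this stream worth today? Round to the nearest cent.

31.66

Value at end of year 4: C / r = 3.39 / 0.079 = 42.9114
Discount to today: PV = 42.9114 / (1 + 0.079)^4 = 42.9114 / 1.355457 = 31.66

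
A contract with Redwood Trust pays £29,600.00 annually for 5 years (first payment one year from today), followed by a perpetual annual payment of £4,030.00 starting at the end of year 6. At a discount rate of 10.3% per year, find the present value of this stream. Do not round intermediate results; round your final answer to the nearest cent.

PV of 5-year annuity: £29,600.00 × [1 − (1+0.103)^−5] / 0.103 = 111352.59865
Perpetuity value at year 5: £4,030.00 / 0.103 = 39126.21359
PV of perpetuity: 39126.21359 / (1+0.103)^5 = 23965.70776
Total PV = 111352.59865 + 23965.70776 = 135318.30641

£135318.31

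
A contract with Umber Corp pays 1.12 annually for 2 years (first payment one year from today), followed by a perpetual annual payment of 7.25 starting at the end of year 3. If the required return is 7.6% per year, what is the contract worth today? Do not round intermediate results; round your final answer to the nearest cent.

84.40

PV of 2-year annuity: 1.12 × [1 − (1+0.076)^−2] / 0.076 = 2.00826
Perpetuity value at year 2: 7.25 / 0.076 = 95.39474
PV of perpetuity: 95.39474 / (1+0.076)^2 = 82.39481
Total PV = 2.00826 + 82.39481 = 84.40308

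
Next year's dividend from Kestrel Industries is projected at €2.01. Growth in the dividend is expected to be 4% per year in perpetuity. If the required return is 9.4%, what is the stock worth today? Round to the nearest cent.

Growing perpetuity: P = D₁ / (r − g) = €2.0100 / (0.094 − 0.04) = €37.22

€37.22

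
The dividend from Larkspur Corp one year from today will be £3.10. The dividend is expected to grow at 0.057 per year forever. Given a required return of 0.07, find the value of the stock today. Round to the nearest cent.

Growing perpetuity: P = D₁ / (r − g) = £3.1000 / (0.07 − 0.057) = £238.46

£238.46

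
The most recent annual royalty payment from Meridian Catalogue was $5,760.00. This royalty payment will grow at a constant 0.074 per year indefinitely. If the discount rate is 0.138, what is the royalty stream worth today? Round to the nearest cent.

$96660.00

D₁ = D₀ × (1 + g) = $5,760.00 × 1.074 = $6,186.2400
Growing perpetuity: P = D₁ / (r − g) = $6,186.2400 / (0.138 − 0.074) = $96,660.00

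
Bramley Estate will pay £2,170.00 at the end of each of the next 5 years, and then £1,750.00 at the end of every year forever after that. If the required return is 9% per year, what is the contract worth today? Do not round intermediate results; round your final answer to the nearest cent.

PV of 5-year annuity: £2,170.00 × [1 − (1+0.09)^−5] / 0.09 = 8440.54324
Perpetuity value at year 5: £1,750.00 / 0.09 = 19444.44444
PV of perpetuity: 19444.44444 / (1+0.09)^5 = 12637.55473
Total PV = 8440.54324 + 12637.55473 = 21078.09798

£21078.10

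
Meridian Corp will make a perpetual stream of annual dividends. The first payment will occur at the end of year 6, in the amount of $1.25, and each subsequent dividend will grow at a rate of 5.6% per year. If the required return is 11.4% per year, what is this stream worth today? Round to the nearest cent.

$12.56

Value at end of year 5: C₁ / (r − g) = $1.25 / (0.114 − 0.056) = $21.5517
Discount to today: PV = $21.5517 / (1 + 0.114)^5 = $21.5517 / 1.715639 = $12.56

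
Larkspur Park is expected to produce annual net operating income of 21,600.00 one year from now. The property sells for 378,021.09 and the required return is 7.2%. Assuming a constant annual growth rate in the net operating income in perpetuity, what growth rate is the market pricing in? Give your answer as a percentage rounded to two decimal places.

1.49%

P = D₁/(r−g) ⇒ g = r − D₁/P = 0.072 − 21,600.00/378,021.09 = 0.014860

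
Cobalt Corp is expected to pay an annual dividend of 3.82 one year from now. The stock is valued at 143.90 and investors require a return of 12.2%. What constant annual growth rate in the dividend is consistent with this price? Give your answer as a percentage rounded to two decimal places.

9.55%

P = D₁/(r−g) ⇒ g = r − D₁/P = 0.122 − 3.82/143.90 = 0.095454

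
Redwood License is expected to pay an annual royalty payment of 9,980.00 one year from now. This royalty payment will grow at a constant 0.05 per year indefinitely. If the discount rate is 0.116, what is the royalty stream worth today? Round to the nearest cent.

151212.12

Growing perpetuity: P = D₁ / (r − g) = 9,980.0000 / (0.116 − 0.05) = 151,212.12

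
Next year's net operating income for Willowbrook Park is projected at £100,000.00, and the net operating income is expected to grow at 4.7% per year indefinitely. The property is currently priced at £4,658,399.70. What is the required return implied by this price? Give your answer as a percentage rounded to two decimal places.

P = D₁/(r − g) ⇒ r = D₁/P + g = £100,000.0000/£4,658,399.70 + 0.047 = 0.021467 + 0.047 = 0.068467

6.85%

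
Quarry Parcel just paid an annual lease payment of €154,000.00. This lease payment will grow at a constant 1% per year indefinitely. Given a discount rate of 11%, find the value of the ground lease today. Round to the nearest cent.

D₁ = D₀ × (1 + g) = €154,000.00 × 1.01 = €155,540.0000
Growing perpetuity: P = D₁ / (r − g) = €155,540.0000 / (0.11 − 0.01) = €1,555,400.00

€1555400.00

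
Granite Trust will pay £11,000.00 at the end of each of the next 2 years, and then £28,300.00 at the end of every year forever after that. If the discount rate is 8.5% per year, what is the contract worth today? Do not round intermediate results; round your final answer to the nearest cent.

£302300.90

PV of 2-year annuity: £11,000.00 × [1 − (1+0.085)^−2] / 0.085 = 19482.25700
Perpetuity value at year 2: £28,300.00 / 0.085 = 332941.17647
PV of perpetuity: 332941.17647 / (1+0.085)^2 = 282818.64255
Total PV = 19482.25700 + 282818.64255 = 302300.89955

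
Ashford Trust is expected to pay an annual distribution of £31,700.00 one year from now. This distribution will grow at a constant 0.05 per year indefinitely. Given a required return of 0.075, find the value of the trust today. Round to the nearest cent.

£1268000.00

Growing perpetuity: P = D₁ / (r − g) = £31,700.0000 / (0.075 − 0.05) = £1,268,000.00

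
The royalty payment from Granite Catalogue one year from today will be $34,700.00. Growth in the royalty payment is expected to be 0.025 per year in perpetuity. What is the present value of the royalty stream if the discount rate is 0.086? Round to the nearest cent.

$568852.46

Growing perpetuity: P = D₁ / (r − g) = $34,700.0000 / (0.086 − 0.025) = $568,852.46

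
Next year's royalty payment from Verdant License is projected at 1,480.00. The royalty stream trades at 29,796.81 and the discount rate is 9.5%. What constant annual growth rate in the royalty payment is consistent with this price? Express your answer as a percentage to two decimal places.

4.53%

P = D₁/(r−g) ⇒ g = r − D₁/P = 0.095 − 1,480.00/29,796.81 = 0.045330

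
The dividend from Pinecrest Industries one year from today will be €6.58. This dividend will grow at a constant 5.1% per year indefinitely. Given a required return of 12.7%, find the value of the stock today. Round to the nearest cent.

€86.58

Growing perpetuity: P = D₁ / (r − g) = €6.5800 / (0.127 − 0.051) = €86.58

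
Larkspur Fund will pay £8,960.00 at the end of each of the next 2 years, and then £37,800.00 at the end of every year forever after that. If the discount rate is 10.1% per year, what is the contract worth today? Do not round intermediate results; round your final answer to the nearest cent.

£324271.62

PV of 2-year annuity: £8,960.00 × [1 − (1+0.101)^−2] / 0.101 = 15529.56977
Perpetuity value at year 2: £37,800.00 / 0.101 = 374257.42574
PV of perpetuity: 374257.42574 / (1+0.101)^2 = 308742.05329
Total PV = 15529.56977 + 308742.05329 = 324271.62306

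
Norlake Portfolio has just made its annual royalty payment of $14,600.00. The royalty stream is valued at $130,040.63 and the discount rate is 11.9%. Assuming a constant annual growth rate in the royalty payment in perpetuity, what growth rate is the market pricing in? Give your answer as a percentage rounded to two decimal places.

P = D₀(1+g)/(r−g) ⇒ P(r−g) = D₀(1+g) ⇒ g(P+D₀) = P·r − D₀
g = (P·r − D₀)/(P + D₀) = ($130,040.63×0.119 − $14,600.00) / ($130,040.63 + $14,600.00) = 0.006048

0.60%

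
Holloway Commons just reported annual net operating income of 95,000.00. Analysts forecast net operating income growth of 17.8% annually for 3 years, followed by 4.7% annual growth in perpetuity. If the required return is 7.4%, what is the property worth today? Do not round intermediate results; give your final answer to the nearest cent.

5204888.98

D_1 = 111910.00000
D_2 = 131829.98000
D_3 = 155295.71644
Terminal value at year 3: TV = D_3×(1+g_2)/(r−g_2) = 162594.61511/0.027 = 6022022.78195
P_0 = D_1/(1+r)^1 + D_2/(1+r)^2 + D_3/(1+r)^3 + TV/(1+r)^3
    = 104199.25512 + 114289.31335 + 125356.43494 + 4861043.97693 = 5204888.98034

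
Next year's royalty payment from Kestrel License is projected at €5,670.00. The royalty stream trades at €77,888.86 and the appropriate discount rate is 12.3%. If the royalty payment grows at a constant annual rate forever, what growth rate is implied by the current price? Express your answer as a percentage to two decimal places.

5.02%

P = D₁/(r−g) ⇒ g = r − D₁/P = 0.123 − €5,670.00/€77,888.86 = 0.050204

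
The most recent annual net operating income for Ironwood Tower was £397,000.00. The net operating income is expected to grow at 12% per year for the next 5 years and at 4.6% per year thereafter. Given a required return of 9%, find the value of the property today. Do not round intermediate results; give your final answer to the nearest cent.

D_1 = 444640.00000
D_2 = 497996.80000
D_3 = 557756.41600
D_4 = 624687.18592
D_5 = 699649.64823
Terminal value at year 5: TV = D_5×(1+g_2)/(r−g_2) = 731833.53205/0.044 = 16632580.27384
P_0 = D_1/(1+r)^1 + D_2/(1+r)^2 + D_3/(1+r)^3 + D_4/(1+r)^4 + D_5/(1+r)^5 + TV/(1+r)^5
    = 407926.60550 + 419153.94327 + 430690.29033 + 442544.15154 + 454724.26580 + 10810035.95510 = 12965075.21154

£12965075.21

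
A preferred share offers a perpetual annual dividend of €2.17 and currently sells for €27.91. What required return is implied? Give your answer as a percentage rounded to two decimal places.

P = C/r ⇒ r = C/P = €2.17/€27.91 = 0.077750

7.77%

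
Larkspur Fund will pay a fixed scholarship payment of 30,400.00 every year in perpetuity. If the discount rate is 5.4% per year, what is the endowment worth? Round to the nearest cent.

Level perpetuity: PV = C / r = 30,400.00 / 0.054 = 562,962.96

562962.96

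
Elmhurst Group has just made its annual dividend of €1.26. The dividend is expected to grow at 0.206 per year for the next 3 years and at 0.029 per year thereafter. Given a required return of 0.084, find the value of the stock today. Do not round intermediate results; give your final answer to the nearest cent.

€37.16

D_1 = 1.51956
D_2 = 1.83259
D_3 = 2.21010
Terminal value at year 3: TV = D_3×(1+g_2)/(r−g_2) = 2.27420/0.055 = 41.34901
P_0 = D_1/(1+r)^1 + D_2/(1+r)^2 + D_3/(1+r)^3 + TV/(1+r)^3
    = 1.40181 + 1.55958 + 1.73510 + 32.46215 = 37.15864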